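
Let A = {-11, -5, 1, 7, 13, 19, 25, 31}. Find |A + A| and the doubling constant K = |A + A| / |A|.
K = |A + A| / |A| = 15/8

Enumerate A + A = {a + b : a, b ∈ A}. With |A| = 8, there are |A|^2 = 64 ordered sum pairs; collecting distinct values, A + A = {-22, -16, -10, -4, 2, 8, 14, 20, 26, 32, 38, 44, 50, 56, 62}, so |A + A| = 15. Thus K = 15/8. Here |A + A| = 2|A| − 1 = 15, the minimum possible — so K = 15/8 is minimal, which holds iff A is an arithmetic progression.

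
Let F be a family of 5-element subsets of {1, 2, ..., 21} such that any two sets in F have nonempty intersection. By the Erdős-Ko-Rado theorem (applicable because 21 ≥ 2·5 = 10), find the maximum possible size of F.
max |F| = C(20, 4) = 4845

The Erdős-Ko-Rado theorem states: for n ≥ 2k, an intersecting family of k-subsets of an n-element set has size at most C(n − 1, k − 1), with equality for 'star' families {A ⊆ [n] : |A| = k, i ∈ A} (fix an element i). For n = 21, k = 5: C(20, 4) = 4845.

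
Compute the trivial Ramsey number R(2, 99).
R(2, 99) = 99

R(2, k) = k for all k ≥ 2: in a 2-colouring of K_k, either some edge is red (a red K_2) or all edges are blue (a blue K_k). And K_{98} coloured all-blue has no blue K_99, so R(2, 99) > 98. Hence R(2, 99) = 99.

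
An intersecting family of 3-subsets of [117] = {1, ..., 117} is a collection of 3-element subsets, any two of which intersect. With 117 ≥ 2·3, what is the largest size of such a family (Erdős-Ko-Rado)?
max |F| = C(116, 2) = 6670

Erdős-Ko-Rado (1961): when n ≥ 2k, max |F| = C(n−1, k−1). The bound is attained by the star {A : i ∈ A} for any fixed i ∈ [n]. Here C(117−1, 3−1) = C(116, 2) = 6670.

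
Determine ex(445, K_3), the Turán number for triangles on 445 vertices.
ex(445, K_3) = ⌊445^2/4⌋ = 49506

Mantel (1907): a triangle-free graph on n vertices has at most ⌊n^2/4⌋ edges, with equality for the complete bipartite graph K_{⌊n/2⌋, ⌈n/2⌉}. For n = 445: ⌊445^2/4⌋ = ⌊198025/4⌋ = 49506. The extremal graph is K_{222, 223}, which has 222·223 = 49506 edges.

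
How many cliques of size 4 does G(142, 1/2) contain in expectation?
E[# K_4] = C(142, 4) · (1/2)^C(4, 2) = 16234505 / 2^6 = 253664.140625

For each 4-subset S of vertices (there are C(142, 4) = 16234505 such S), let X_S = 1 if S induces a K_4 (all C(4, 2) = 6 edges present). Then P(X_S = 1) = (1/2)^6 = 1/64. By linearity of expectation, E[# K_4] = C(142, 4) · (1/2)^6 = 16234505 / 64 = 253664.140625.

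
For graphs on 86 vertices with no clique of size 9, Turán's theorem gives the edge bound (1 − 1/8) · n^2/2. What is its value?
Turán density bound = (7/8) · 86^2/2 = 12943/4 ≈ 3235.75

Turán's theorem: ex(n, K_{r+1}) is achieved by the complete r-partite Turán graph T(n, r) with parts as balanced as possible, and is at most (1 − 1/r) · n^2/2. For r = 8, n = 86: the density bound is (7/8) · 7396/2 = 12943/4 ≈ 3235.75. The integer-valued extremum is e(T(86, 8)) = 3235, which is strictly less than the density bound 12943/4 since 8 ∤ 86 (the parts of T(86, 8) cannot all be equal).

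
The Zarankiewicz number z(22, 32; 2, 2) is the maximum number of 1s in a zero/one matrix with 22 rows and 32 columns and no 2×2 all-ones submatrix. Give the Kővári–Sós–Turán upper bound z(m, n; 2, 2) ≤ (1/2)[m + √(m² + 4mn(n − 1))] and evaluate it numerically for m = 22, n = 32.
z(22, 32; 2, 2) ≤ (1/2)[22 + √(22² + 4·22·32·31)] = (1/2)[22 + √87780] = 159.1384

Kővári–Sós–Turán: let r_1, ..., r_22 be the row sums and z = Σ r_i the total number of 1s. Each pair of columns can share at most one row with both entries 1 (else a 2×2 all-ones block appears), so Σ_i C(r_i, 2) ≤ C(32, 2) = 496. By convexity Σ_i C(r_i, 2) ≥ 22·C(z/22, 2) = z(z − 22)/(2·22), giving z² − 22z − 22·32·31 ≤ 0 and hence z ≤ (1/2)[22 + √(484 + 4·21824)] = (1/2)[22 + √87780] ≈ (1/2)(22 + 296.2769) = 159.1384.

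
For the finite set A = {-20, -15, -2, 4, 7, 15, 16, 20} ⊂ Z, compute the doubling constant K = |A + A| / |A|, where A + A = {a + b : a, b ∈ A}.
K = |A + A| / |A| = 32/8 = 4

Enumerate A + A = {a + b : a, b ∈ A}. With |A| = 8, there are |A|^2 = 64 ordered sum pairs; collecting distinct values, A + A = {-40, -35, -30, -22, -17, -16, -13, -11, -8, -5, -4, 0, 1, 2, 5, 8, 11, 13, 14, 18, 19, 20, 22, 23, 24, 27, 30, 31, 32, 35, 36, 40}, so |A + A| = 32. Thus K = 32/8 = 4. For comparison, the minimum possible |A + A| over all 8-element sets is 2·8 − 1 = 15 (so min K = 15/8), attained only by arithmetic progressions.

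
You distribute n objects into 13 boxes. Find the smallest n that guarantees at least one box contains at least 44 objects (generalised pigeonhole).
n = (44 − 1)·13 + 1 = 560

By the generalised pigeonhole principle, to guarantee some box contains ≥ r objects we need more than (r − 1) · k objects total. Threshold: n = (r − 1) · k + 1. With r = 44 and k = 13: n = 43 · 13 + 1 = 559 + 1 = 560. For n = 559 = 43 · 13, we can put exactly 43 objects in every box, avoiding 44 in any single one — so 560 is tight.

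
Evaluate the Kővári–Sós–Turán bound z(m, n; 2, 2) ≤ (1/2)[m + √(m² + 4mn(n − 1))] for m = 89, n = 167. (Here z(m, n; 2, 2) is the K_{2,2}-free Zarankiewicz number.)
z(89, 167; 2, 2) ≤ (1/2)[89 + √(89² + 4·89·167·166)] = (1/2)[89 + √9876953] = 1615.881

Kővári–Sós–Turán: let r_1, ..., r_89 be the row sums and z = Σ r_i the total number of 1s. Each pair of columns can share at most one row with both entries 1 (else a 2×2 all-ones block appears), so Σ_i C(r_i, 2) ≤ C(167, 2) = 13861. By convexity Σ_i C(r_i, 2) ≥ 89·C(z/89, 2) = z(z − 89)/(2·89), giving z² − 89z − 89·167·166 ≤ 0 and hence z ≤ (1/2)[89 + √(7921 + 4·2467258)] = (1/2)[89 + √9876953] ≈ (1/2)(89 + 3142.762) = 1615.881.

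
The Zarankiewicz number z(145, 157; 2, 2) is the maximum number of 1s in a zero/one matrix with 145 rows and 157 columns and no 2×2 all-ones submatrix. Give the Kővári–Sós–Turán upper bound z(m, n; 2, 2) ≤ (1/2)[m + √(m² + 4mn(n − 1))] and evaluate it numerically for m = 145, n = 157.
z(145, 157; 2, 2) ≤ (1/2)[145 + √(145² + 4·145·157·156)] = (1/2)[145 + √14226385] = 1958.394

Kővári–Sós–Turán: let r_1, ..., r_145 be the row sums and z = Σ r_i the total number of 1s. Each pair of columns can share at most one row with both entries 1 (else a 2×2 all-ones block appears), so Σ_i C(r_i, 2) ≤ C(157, 2) = 12246. By convexity Σ_i C(r_i, 2) ≥ 145·C(z/145, 2) = z(z − 145)/(2·145), giving z² − 145z − 145·157·156 ≤ 0 and hence z ≤ (1/2)[145 + √(21025 + 4·3551340)] = (1/2)[145 + √14226385] ≈ (1/2)(145 + 3771.788) = 1958.394.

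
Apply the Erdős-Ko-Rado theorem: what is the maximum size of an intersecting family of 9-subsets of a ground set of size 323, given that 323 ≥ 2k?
max |F| = C(322, 8) = 2625820657641720

The Erdős-Ko-Rado theorem states: for n ≥ 2k, an intersecting family of k-subsets of an n-element set has size at most C(n − 1, k − 1), with equality for 'star' families {A ⊆ [n] : |A| = k, i ∈ A} (fix an element i). For n = 323, k = 9: C(322, 8) = 2625820657641720.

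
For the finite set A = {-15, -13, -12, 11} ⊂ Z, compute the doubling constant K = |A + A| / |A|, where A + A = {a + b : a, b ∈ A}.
K = |A + A| / |A| = 10/4 = 5/2

Enumerate A + A = {a + b : a, b ∈ A}. With |A| = 4, there are |A|^2 = 16 ordered sum pairs; collecting distinct values, A + A = {-30, -28, -27, -26, -25, -24, -4, -2, -1, 22}, so |A + A| = 10. Thus K = 10/4 = 5/2. For comparison, the minimum possible |A + A| over all 4-element sets is 2·4 − 1 = 7 (so min K = 7/4), attained only by arithmetic progressions.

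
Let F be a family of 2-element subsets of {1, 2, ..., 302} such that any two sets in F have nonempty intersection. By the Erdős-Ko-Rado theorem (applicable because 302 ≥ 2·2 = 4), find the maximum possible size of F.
max |F| = C(301, 1) = 301

The Erdős-Ko-Rado theorem states: for n ≥ 2k, an intersecting family of k-subsets of an n-element set has size at most C(n − 1, k − 1), with equality for 'star' families {A ⊆ [n] : |A| = k, i ∈ A} (fix an element i). For n = 302, k = 2: C(301, 1) = 301.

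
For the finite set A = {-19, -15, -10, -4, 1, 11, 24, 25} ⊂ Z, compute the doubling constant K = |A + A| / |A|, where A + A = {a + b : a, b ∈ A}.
K = |A + A| / |A| = 34/8 = 17/4

Enumerate A + A = {a + b : a, b ∈ A}. With |A| = 8, there are |A|^2 = 64 ordered sum pairs; collecting distinct values, A + A = {-38, -34, -30, -29, -25, -23, -20, -19, -18, -14, -9, -8, -4, -3, 1, 2, 5, 6, 7, 9, 10, 12, 14, 15, 20, 21, 22, 25, 26, 35, 36, 48, 49, 50}, so |A + A| = 34. Thus K = 34/8 = 17/4. For comparison, the minimum possible |A + A| over all 8-element sets is 2·8 − 1 = 15 (so min K = 15/8), attained only by arithmetic progressions.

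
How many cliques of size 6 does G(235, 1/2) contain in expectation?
E[# K_6] = C(235, 6) · (1/2)^C(6, 2) = 219348639510 / 2^15 = 109674319755/16384 ≈ 6693989.242859

For each 6-subset S of vertices (there are C(235, 6) = 219348639510 such S), let X_S = 1 if S induces a K_6 (all C(6, 2) = 15 edges present). Then P(X_S = 1) = (1/2)^15 = 1/32768. By linearity of expectation, E[# K_6] = C(235, 6) · (1/2)^15 = 219348639510 / 32768 = 109674319755/16384 ≈ 6693989.242859.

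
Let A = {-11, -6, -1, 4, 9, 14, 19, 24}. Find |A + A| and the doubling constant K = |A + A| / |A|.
K = |A + A| / |A| = 15/8

Enumerate A + A = {a + b : a, b ∈ A}. With |A| = 8, there are |A|^2 = 64 ordered sum pairs; collecting distinct values, A + A = {-22, -17, -12, -7, -2, 3, 8, 13, 18, 23, 28, 33, 38, 43, 48}, so |A + A| = 15. Thus K = 15/8. Here |A + A| = 2|A| − 1 = 15, the minimum possible — so K = 15/8 is minimal, which holds iff A is an arithmetic progression.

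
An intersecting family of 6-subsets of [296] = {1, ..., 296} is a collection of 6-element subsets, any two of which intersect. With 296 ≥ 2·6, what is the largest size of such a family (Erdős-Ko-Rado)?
max |F| = C(295, 5) = 17994159309

Erdős-Ko-Rado (1961): when n ≥ 2k, max |F| = C(n−1, k−1). The bound is attained by the star {A : i ∈ A} for any fixed i ∈ [n]. Here C(296−1, 6−1) = C(295, 5) = 17994159309.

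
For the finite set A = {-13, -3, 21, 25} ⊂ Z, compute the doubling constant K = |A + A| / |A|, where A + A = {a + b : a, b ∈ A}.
K = |A + A| / |A| = 10/4 = 5/2

Enumerate A + A = {a + b : a, b ∈ A}. With |A| = 4, there are |A|^2 = 16 ordered sum pairs; collecting distinct values, A + A = {-26, -16, -6, 8, 12, 18, 22, 42, 46, 50}, so |A + A| = 10. Thus K = 10/4 = 5/2. For comparison, the minimum possible |A + A| over all 4-element sets is 2·4 − 1 = 7 (so min K = 7/4), attained only by arithmetic progressions.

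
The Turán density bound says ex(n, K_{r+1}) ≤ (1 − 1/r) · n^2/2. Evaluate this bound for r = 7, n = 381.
Turán density bound = (6/7) · 381^2/2 = 435483/7 ≈ 62211.8571

Turán's theorem: ex(n, K_{r+1}) is achieved by the complete r-partite Turán graph T(n, r) with parts as balanced as possible, and is at most (1 − 1/r) · n^2/2. For r = 7, n = 381: the density bound is (6/7) · 145161/2 = 435483/7 ≈ 62211.8571. The integer-valued extremum is e(T(381, 7)) = 62211, which is strictly less than the density bound 435483/7 since 7 ∤ 381 (the parts of T(381, 7) cannot all be equal).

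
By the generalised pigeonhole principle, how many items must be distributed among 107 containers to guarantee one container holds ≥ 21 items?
n = (21 − 1)·107 + 1 = 2141

By the generalised pigeonhole principle, to guarantee some box contains ≥ r objects we need more than (r − 1) · k objects total. Threshold: n = (r − 1) · k + 1. With r = 21 and k = 107: n = 20 · 107 + 1 = 2140 + 1 = 2141. For n = 2140 = 20 · 107, we can put exactly 20 objects in every box, avoiding 21 in any single one — so 2141 is tight.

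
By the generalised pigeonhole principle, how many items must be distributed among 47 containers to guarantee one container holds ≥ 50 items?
n = (50 − 1)·47 + 1 = 2304

By the generalised pigeonhole principle, to guarantee some box contains ≥ r objects we need more than (r − 1) · k objects total. Threshold: n = (r − 1) · k + 1. With r = 50 and k = 47: n = 49 · 47 + 1 = 2303 + 1 = 2304. For n = 2303 = 49 · 47, we can put exactly 49 objects in every box, avoiding 50 in any single one — so 2304 is tight.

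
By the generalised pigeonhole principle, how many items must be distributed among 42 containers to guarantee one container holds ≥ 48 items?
n = (48 − 1)·42 + 1 = 1975

By the generalised pigeonhole principle, to guarantee some box contains ≥ r objects we need more than (r − 1) · k objects total. Threshold: n = (r − 1) · k + 1. With r = 48 and k = 42: n = 47 · 42 + 1 = 1974 + 1 = 1975. For n = 1974 = 47 · 42, we can put exactly 47 objects in every box, avoiding 48 in any single one — so 1975 is tight.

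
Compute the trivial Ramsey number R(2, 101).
R(2, 101) = 101

R(2, k) = k for all k ≥ 2: in a 2-colouring of K_k, either some edge is red (a red K_2) or all edges are blue (a blue K_k). And K_{100} coloured all-blue has no blue K_101, so R(2, 101) > 100. Hence R(2, 101) = 101.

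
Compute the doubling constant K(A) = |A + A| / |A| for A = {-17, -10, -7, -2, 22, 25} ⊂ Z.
K = |A + A| / |A| = 20/6 = 10/3

Enumerate A + A = {a + b : a, b ∈ A}. With |A| = 6, there are |A|^2 = 36 ordered sum pairs; collecting distinct values, A + A = {-34, -27, -24, -20, -19, -17, -14, -12, -9, -4, 5, 8, 12, 15, 18, 20, 23, 44, 47, 50}, so |A + A| = 20. Thus K = 20/6 = 10/3. For comparison, the minimum possible |A + A| over all 6-element sets is 2·6 − 1 = 11 (so min K = 11/6), attained only by arithmetic progressions.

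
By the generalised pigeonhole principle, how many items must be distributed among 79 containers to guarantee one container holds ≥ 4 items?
n = (4 − 1)·79 + 1 = 238

By the generalised pigeonhole principle, to guarantee some box contains ≥ r objects we need more than (r − 1) · k objects total. Threshold: n = (r − 1) · k + 1. With r = 4 and k = 79: n = 3 · 79 + 1 = 237 + 1 = 238. For n = 237 = 3 · 79, we can put exactly 3 objects in every box, avoiding 4 in any single one — so 238 is tight.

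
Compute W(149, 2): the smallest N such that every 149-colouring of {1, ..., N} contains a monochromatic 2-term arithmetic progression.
W(149, 2) = 149 + 1 = 150

A 2-term AP is any pair of integers, so a monochromatic 2-AP exists iff some colour is used at least twice. With 149 colours, the colouring i ↦ i on {1, ..., 149} uses each colour once, avoiding any monochromatic pair, so W(149, 2) > 149. For {1, ..., 150}, pigeonhole forces two integers of the same colour, which form a monochromatic 2-AP. Hence W(149, 2) = 150.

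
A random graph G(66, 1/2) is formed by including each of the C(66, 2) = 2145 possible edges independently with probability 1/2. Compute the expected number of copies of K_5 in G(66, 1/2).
E[# K_5] = C(66, 5) · (1/2)^C(5, 2) = 8936928 / 2^10 = 279279/32 = 8727.46875

For each 5-subset S of vertices (there are C(66, 5) = 8936928 such S), let X_S = 1 if S induces a K_5 (all C(5, 2) = 10 edges present). Then P(X_S = 1) = (1/2)^10 = 1/1024. By linearity of expectation, E[# K_5] = C(66, 5) · (1/2)^10 = 8936928 / 1024 = 279279/32 = 8727.46875.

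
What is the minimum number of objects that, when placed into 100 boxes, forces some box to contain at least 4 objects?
n = (4 − 1)·100 + 1 = 301

By the generalised pigeonhole principle, to guarantee some box contains ≥ r objects we need more than (r − 1) · k objects total. Threshold: n = (r − 1) · k + 1. With r = 4 and k = 100: n = 3 · 100 + 1 = 300 + 1 = 301. For n = 300 = 3 · 100, we can put exactly 3 objects in every box, avoiding 4 in any single one — so 301 is tight.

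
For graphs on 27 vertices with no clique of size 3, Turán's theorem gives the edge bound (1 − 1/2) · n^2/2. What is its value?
Turán density bound = (1/2) · 27^2/2 = 729/4 ≈ 182.25

Turán's theorem: ex(n, K_{r+1}) is achieved by the complete r-partite Turán graph T(n, r) with parts as balanced as possible, and is at most (1 − 1/r) · n^2/2. For r = 2, n = 27: the density bound is (1/2) · 729/2 = 729/4 ≈ 182.25. The integer-valued extremum is e(T(27, 2)) = 182, which is strictly less than the density bound 729/4 since 2 ∤ 27 (the parts of T(27, 2) cannot all be equal).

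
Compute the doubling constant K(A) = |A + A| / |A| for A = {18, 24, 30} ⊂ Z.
K = |A + A| / |A| = 5/3

Enumerate A + A = {a + b : a, b ∈ A}. With |A| = 3, there are |A|^2 = 9 ordered sum pairs; collecting distinct values, A + A = {36, 42, 48, 54, 60}, so |A + A| = 5. Thus K = 5/3. Here |A + A| = 2|A| − 1 = 5, the minimum possible — so K = 5/3 is minimal, which holds iff A is an arithmetic progression.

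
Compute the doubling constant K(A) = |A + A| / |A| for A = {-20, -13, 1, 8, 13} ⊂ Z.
K = |A + A| / |A| = 14/5

Enumerate A + A = {a + b : a, b ∈ A}. With |A| = 5, there are |A|^2 = 25 ordered sum pairs; collecting distinct values, A + A = {-40, -33, -26, -19, -12, -7, -5, 0, 2, 9, 14, 16, 21, 26}, so |A + A| = 14. Thus K = 14/5. For comparison, the minimum possible |A + A| over all 5-element sets is 2·5 − 1 = 9 (so min K = 9/5), attained only by arithmetic progressions.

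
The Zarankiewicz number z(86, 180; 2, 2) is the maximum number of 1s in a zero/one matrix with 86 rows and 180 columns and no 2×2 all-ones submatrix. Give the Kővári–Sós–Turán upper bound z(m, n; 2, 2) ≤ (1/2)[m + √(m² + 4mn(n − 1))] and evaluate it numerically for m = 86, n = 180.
z(86, 180; 2, 2) ≤ (1/2)[86 + √(86² + 4·86·180·179)] = (1/2)[86 + √11091076] = 1708.1634

Kővári–Sós–Turán: let r_1, ..., r_86 be the row sums and z = Σ r_i the total number of 1s. Each pair of columns can share at most one row with both entries 1 (else a 2×2 all-ones block appears), so Σ_i C(r_i, 2) ≤ C(180, 2) = 16110. By convexity Σ_i C(r_i, 2) ≥ 86·C(z/86, 2) = z(z − 86)/(2·86), giving z² − 86z − 86·180·179 ≤ 0 and hence z ≤ (1/2)[86 + √(7396 + 4·2770920)] = (1/2)[86 + √11091076] ≈ (1/2)(86 + 3330.3267) = 1708.1634.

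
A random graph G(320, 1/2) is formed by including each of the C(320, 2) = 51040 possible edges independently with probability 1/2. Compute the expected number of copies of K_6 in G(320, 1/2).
E[# K_6] = C(320, 6) · (1/2)^C(6, 2) = 1422630723360 / 2^15 = 44457210105/1024 ≈ 43415244.243164

For each 6-subset S of vertices (there are C(320, 6) = 1422630723360 such S), let X_S = 1 if S induces a K_6 (all C(6, 2) = 15 edges present). Then P(X_S = 1) = (1/2)^15 = 1/32768. By linearity of expectation, E[# K_6] = C(320, 6) · (1/2)^15 = 1422630723360 / 32768 = 44457210105/1024 ≈ 43415244.243164.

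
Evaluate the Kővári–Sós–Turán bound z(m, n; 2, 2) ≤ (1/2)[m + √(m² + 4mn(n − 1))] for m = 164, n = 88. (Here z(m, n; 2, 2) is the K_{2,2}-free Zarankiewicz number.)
z(164, 88; 2, 2) ≤ (1/2)[164 + √(164² + 4·164·88·87)] = (1/2)[164 + √5049232] = 1205.5248

Kővári–Sós–Turán: let r_1, ..., r_164 be the row sums and z = Σ r_i the total number of 1s. Each pair of columns can share at most one row with both entries 1 (else a 2×2 all-ones block appears), so Σ_i C(r_i, 2) ≤ C(88, 2) = 3828. By convexity Σ_i C(r_i, 2) ≥ 164·C(z/164, 2) = z(z − 164)/(2·164), giving z² − 164z − 164·88·87 ≤ 0 and hence z ≤ (1/2)[164 + √(26896 + 4·1255584)] = (1/2)[164 + √5049232] ≈ (1/2)(164 + 2247.0496) = 1205.5248.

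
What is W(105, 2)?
W(105, 2) = 105 + 1 = 106

A 2-term AP is any pair of integers, so a monochromatic 2-AP exists iff some colour is used at least twice. With 105 colours, the colouring i ↦ i on {1, ..., 105} uses each colour once, avoiding any monochromatic pair, so W(105, 2) > 105. For {1, ..., 106}, pigeonhole forces two integers of the same colour, which form a monochromatic 2-AP. Hence W(105, 2) = 106.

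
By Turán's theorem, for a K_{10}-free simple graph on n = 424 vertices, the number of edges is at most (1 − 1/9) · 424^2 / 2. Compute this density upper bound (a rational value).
Turán density bound = (8/9) · 424^2/2 = 719104/9 ≈ 79900.4444

Turán's theorem: ex(n, K_{r+1}) is achieved by the complete r-partite Turán graph T(n, r) with parts as balanced as possible, and is at most (1 − 1/r) · n^2/2. For r = 9, n = 424: the density bound is (8/9) · 179776/2 = 719104/9 ≈ 79900.4444. The integer-valued extremum is e(T(424, 9)) = 79900, which is strictly less than the density bound 719104/9 since 9 ∤ 424 (the parts of T(424, 9) cannot all be equal).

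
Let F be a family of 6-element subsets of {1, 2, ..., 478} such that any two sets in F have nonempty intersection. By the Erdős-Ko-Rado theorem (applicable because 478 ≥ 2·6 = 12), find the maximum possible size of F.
max |F| = C(477, 5) = 201500986995

The Erdős-Ko-Rado theorem states: for n ≥ 2k, an intersecting family of k-subsets of an n-element set has size at most C(n − 1, k − 1), with equality for 'star' families {A ⊆ [n] : |A| = k, i ∈ A} (fix an element i). For n = 478, k = 6: C(477, 5) = 201500986995.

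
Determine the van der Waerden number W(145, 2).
W(145, 2) = 145 + 1 = 146

A 2-term AP is any pair of integers, so a monochromatic 2-AP exists iff some colour is used at least twice. With 145 colours, the colouring i ↦ i on {1, ..., 145} uses each colour once, avoiding any monochromatic pair, so W(145, 2) > 145. For {1, ..., 146}, pigeonhole forces two integers of the same colour, which form a monochromatic 2-AP. Hence W(145, 2) = 146.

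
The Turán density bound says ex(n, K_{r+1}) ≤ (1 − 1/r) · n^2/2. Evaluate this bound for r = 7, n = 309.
Turán density bound = (6/7) · 309^2/2 = 286443/7 ≈ 40920.4286

Turán's theorem: ex(n, K_{r+1}) is achieved by the complete r-partite Turán graph T(n, r) with parts as balanced as possible, and is at most (1 − 1/r) · n^2/2. For r = 7, n = 309: the density bound is (6/7) · 95481/2 = 286443/7 ≈ 40920.4286. The integer-valued extremum is e(T(309, 7)) = 40920, which is strictly less than the density bound 286443/7 since 7 ∤ 309 (the parts of T(309, 7) cannot all be equal).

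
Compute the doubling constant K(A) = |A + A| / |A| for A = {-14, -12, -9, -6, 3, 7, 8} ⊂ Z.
K = |A + A| / |A| = 26/7

Enumerate A + A = {a + b : a, b ∈ A}. With |A| = 7, there are |A|^2 = 49 ordered sum pairs; collecting distinct values, A + A = {-28, -26, -24, -23, -21, -20, -18, -15, -12, -11, -9, -7, -6, -5, -4, -3, -2, -1, 1, 2, 6, 10, 11, 14, 15, 16}, so |A + A| = 26. Thus K = 26/7. For comparison, the minimum possible |A + A| over all 7-element sets is 2·7 − 1 = 13 (so min K = 13/7), attained only by arithmetic progressions.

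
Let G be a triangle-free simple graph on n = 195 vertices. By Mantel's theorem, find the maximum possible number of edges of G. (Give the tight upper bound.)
ex(195, K_3) = ⌊195^2/4⌋ = 9506

Mantel (1907): a triangle-free graph on n vertices has at most ⌊n^2/4⌋ edges, with equality for the complete bipartite graph K_{⌊n/2⌋, ⌈n/2⌉}. For n = 195: ⌊195^2/4⌋ = ⌊38025/4⌋ = 9506. The extremal graph is K_{97, 98}, which has 97·98 = 9506 edges.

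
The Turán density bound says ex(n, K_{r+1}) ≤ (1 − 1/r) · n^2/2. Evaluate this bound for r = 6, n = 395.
Turán density bound = (5/6) · 395^2/2 = 780125/12 ≈ 65010.4167

Turán's theorem: ex(n, K_{r+1}) is achieved by the complete r-partite Turán graph T(n, r) with parts as balanced as possible, and is at most (1 − 1/r) · n^2/2. For r = 6, n = 395: the density bound is (5/6) · 156025/2 = 780125/12 ≈ 65010.4167. The integer-valued extremum is e(T(395, 6)) = 65010, which is strictly less than the density bound 780125/12 since 6 ∤ 395 (the parts of T(395, 6) cannot all be equal).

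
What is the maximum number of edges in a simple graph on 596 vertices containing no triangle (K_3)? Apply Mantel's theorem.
ex(596, K_3) = ⌊596^2/4⌋ = 88804

Mantel (1907): a triangle-free graph on n vertices has at most ⌊n^2/4⌋ edges, with equality for the complete bipartite graph K_{⌊n/2⌋, ⌈n/2⌉}. For n = 596: ⌊596^2/4⌋ = ⌊355216/4⌋ = 88804. The extremal graph is K_{298, 298}, which has 298·298 = 88804 edges.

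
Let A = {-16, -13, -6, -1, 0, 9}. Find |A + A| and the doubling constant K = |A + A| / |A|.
K = |A + A| / |A| = 20/6 = 10/3

Enumerate A + A = {a + b : a, b ∈ A}. With |A| = 6, there are |A|^2 = 36 ordered sum pairs; collecting distinct values, A + A = {-32, -29, -26, -22, -19, -17, -16, -14, -13, -12, -7, -6, -4, -2, -1, 0, 3, 8, 9, 18}, so |A + A| = 20. Thus K = 20/6 = 10/3. For comparison, the minimum possible |A + A| over all 6-element sets is 2·6 − 1 = 11 (so min K = 11/6), attained only by arithmetic progressions.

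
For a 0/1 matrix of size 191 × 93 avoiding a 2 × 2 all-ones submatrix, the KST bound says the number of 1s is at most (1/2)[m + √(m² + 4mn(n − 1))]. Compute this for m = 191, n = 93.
z(191, 93; 2, 2) ≤ (1/2)[191 + √(191² + 4·191·93·92)] = (1/2)[191 + √6573265] = 1377.419

Kővári–Sós–Turán: let r_1, ..., r_191 be the row sums and z = Σ r_i the total number of 1s. Each pair of columns can share at most one row with both entries 1 (else a 2×2 all-ones block appears), so Σ_i C(r_i, 2) ≤ C(93, 2) = 4278. By convexity Σ_i C(r_i, 2) ≥ 191·C(z/191, 2) = z(z − 191)/(2·191), giving z² − 191z − 191·93·92 ≤ 0 and hence z ≤ (1/2)[191 + √(36481 + 4·1634196)] = (1/2)[191 + √6573265] ≈ (1/2)(191 + 2563.8379) = 1377.419.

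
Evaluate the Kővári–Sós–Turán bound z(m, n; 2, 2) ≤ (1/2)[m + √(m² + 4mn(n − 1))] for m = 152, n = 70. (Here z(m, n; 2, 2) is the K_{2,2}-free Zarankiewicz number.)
z(152, 70; 2, 2) ≤ (1/2)[152 + √(152² + 4·152·70·69)] = (1/2)[152 + √2959744] = 936.1953

Kővári–Sós–Turán: let r_1, ..., r_152 be the row sums and z = Σ r_i the total number of 1s. Each pair of columns can share at most one row with both entries 1 (else a 2×2 all-ones block appears), so Σ_i C(r_i, 2) ≤ C(70, 2) = 2415. By convexity Σ_i C(r_i, 2) ≥ 152·C(z/152, 2) = z(z − 152)/(2·152), giving z² − 152z − 152·70·69 ≤ 0 and hence z ≤ (1/2)[152 + √(23104 + 4·734160)] = (1/2)[152 + √2959744] ≈ (1/2)(152 + 1720.3907) = 936.1953.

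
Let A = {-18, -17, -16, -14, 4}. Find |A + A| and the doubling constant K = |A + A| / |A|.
K = |A + A| / |A| = 13/5

Enumerate A + A = {a + b : a, b ∈ A}. With |A| = 5, there are |A|^2 = 25 ordered sum pairs; collecting distinct values, A + A = {-36, -35, -34, -33, -32, -31, -30, -28, -14, -13, -12, -10, 8}, so |A + A| = 13. Thus K = 13/5. For comparison, the minimum possible |A + A| over all 5-element sets is 2·5 − 1 = 9 (so min K = 9/5), attained only by arithmetic progressions.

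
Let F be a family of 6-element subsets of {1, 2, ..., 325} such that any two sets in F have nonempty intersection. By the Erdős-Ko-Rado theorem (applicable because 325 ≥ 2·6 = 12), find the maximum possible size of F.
max |F| = C(324, 5) = 28845440064

Erdős-Ko-Rado (1961): when n ≥ 2k, max |F| = C(n−1, k−1). The bound is attained by the star {A : i ∈ A} for any fixed i ∈ [n]. Here C(325−1, 6−1) = C(324, 5) = 28845440064.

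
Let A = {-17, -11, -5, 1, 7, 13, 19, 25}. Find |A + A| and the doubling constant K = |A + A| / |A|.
K = |A + A| / |A| = 15/8

Enumerate A + A = {a + b : a, b ∈ A}. With |A| = 8, there are |A|^2 = 64 ordered sum pairs; collecting distinct values, A + A = {-34, -28, -22, -16, -10, -4, 2, 8, 14, 20, 26, 32, 38, 44, 50}, so |A + A| = 15. Thus K = 15/8. Here |A + A| = 2|A| − 1 = 15, the minimum possible — so K = 15/8 is minimal, which holds iff A is an arithmetic progression.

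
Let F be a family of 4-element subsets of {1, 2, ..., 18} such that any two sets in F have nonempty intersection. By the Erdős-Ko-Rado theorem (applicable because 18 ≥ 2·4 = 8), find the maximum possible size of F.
max |F| = C(17, 3) = 680

Erdős-Ko-Rado (1961): when n ≥ 2k, max |F| = C(n−1, k−1). The bound is attained by the star {A : i ∈ A} for any fixed i ∈ [n]. Here C(18−1, 4−1) = C(17, 3) = 680.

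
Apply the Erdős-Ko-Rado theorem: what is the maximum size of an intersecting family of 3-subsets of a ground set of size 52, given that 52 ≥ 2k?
max |F| = C(51, 2) = 1275

Erdős-Ko-Rado (1961): when n ≥ 2k, max |F| = C(n−1, k−1). The bound is attained by the star {A : i ∈ A} for any fixed i ∈ [n]. Here C(52−1, 3−1) = C(51, 2) = 1275.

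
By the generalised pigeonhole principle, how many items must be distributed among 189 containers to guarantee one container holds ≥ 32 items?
n = (32 − 1)·189 + 1 = 5860

By the generalised pigeonhole principle, to guarantee some box contains ≥ r objects we need more than (r − 1) · k objects total. Threshold: n = (r − 1) · k + 1. With r = 32 and k = 189: n = 31 · 189 + 1 = 5859 + 1 = 5860. For n = 5859 = 31 · 189, we can put exactly 31 objects in every box, avoiding 32 in any single one — so 5860 is tight.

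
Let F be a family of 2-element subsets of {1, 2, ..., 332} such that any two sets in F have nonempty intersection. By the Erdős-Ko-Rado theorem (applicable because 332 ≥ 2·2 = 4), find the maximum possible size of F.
max |F| = C(331, 1) = 331

Erdős-Ko-Rado (1961): when n ≥ 2k, max |F| = C(n−1, k−1). The bound is attained by the star {A : i ∈ A} for any fixed i ∈ [n]. Here C(332−1, 2−1) = C(331, 1) = 331.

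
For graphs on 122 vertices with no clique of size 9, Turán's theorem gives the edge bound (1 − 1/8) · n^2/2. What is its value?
Turán density bound = (7/8) · 122^2/2 = 26047/4 ≈ 6511.75

Turán's theorem: ex(n, K_{r+1}) is achieved by the complete r-partite Turán graph T(n, r) with parts as balanced as possible, and is at most (1 − 1/r) · n^2/2. For r = 8, n = 122: the density bound is (7/8) · 14884/2 = 26047/4 ≈ 6511.75. The integer-valued extremum is e(T(122, 8)) = 6511, which is strictly less than the density bound 26047/4 since 8 ∤ 122 (the parts of T(122, 8) cannot all be equal).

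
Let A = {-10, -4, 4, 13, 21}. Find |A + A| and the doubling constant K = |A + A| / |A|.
K = |A + A| / |A| = 14/5

Enumerate A + A = {a + b : a, b ∈ A}. With |A| = 5, there are |A|^2 = 25 ordered sum pairs; collecting distinct values, A + A = {-20, -14, -8, -6, 0, 3, 8, 9, 11, 17, 25, 26, 34, 42}, so |A + A| = 14. Thus K = 14/5. For comparison, the minimum possible |A + A| over all 5-element sets is 2·5 − 1 = 9 (so min K = 9/5), attained only by arithmetic progressions.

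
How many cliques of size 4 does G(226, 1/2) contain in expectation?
E[# K_4] = C(226, 4) · (1/2)^C(4, 2) = 105835800 / 2^6 = 13229475/8 = 1653684.375

For each 4-subset S of vertices (there are C(226, 4) = 105835800 such S), let X_S = 1 if S induces a K_4 (all C(4, 2) = 6 edges present). Then P(X_S = 1) = (1/2)^6 = 1/64. By linearity of expectation, E[# K_4] = C(226, 4) · (1/2)^6 = 105835800 / 64 = 13229475/8 = 1653684.375.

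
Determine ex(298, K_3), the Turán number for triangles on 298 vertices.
ex(298, K_3) = ⌊298^2/4⌋ = 22201

Mantel (1907): a triangle-free graph on n vertices has at most ⌊n^2/4⌋ edges, with equality for the complete bipartite graph K_{⌊n/2⌋, ⌈n/2⌉}. For n = 298: ⌊298^2/4⌋ = ⌊88804/4⌋ = 22201. The extremal graph is K_{149, 149}, which has 149·149 = 22201 edges.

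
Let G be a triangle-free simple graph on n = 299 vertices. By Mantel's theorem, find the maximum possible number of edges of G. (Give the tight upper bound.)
ex(299, K_3) = ⌊299^2/4⌋ = 22350

Mantel (1907): a triangle-free graph on n vertices has at most ⌊n^2/4⌋ edges, with equality for the complete bipartite graph K_{⌊n/2⌋, ⌈n/2⌉}. For n = 299: ⌊299^2/4⌋ = ⌊89401/4⌋ = 22350. The extremal graph is K_{149, 150}, which has 149·150 = 22350 edges.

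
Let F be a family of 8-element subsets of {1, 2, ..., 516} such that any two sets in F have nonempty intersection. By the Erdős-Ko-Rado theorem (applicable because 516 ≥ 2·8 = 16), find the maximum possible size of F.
max |F| = C(515, 7) = 1829936401234560

Erdős-Ko-Rado (1961): when n ≥ 2k, max |F| = C(n−1, k−1). The bound is attained by the star {A : i ∈ A} for any fixed i ∈ [n]. Here C(516−1, 8−1) = C(515, 7) = 1829936401234560.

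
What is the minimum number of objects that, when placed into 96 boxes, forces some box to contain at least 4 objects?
n = (4 − 1)·96 + 1 = 289

By the generalised pigeonhole principle, to guarantee some box contains ≥ r objects we need more than (r − 1) · k objects total. Threshold: n = (r − 1) · k + 1. With r = 4 and k = 96: n = 3 · 96 + 1 = 288 + 1 = 289. For n = 288 = 3 · 96, we can put exactly 3 objects in every box, avoiding 4 in any single one — so 289 is tight.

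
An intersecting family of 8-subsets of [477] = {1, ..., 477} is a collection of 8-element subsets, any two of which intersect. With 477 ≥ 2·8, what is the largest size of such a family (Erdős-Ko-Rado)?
max |F| = C(476, 7) = 1050921487860200

Erdős-Ko-Rado (1961): when n ≥ 2k, max |F| = C(n−1, k−1). The bound is attained by the star {A : i ∈ A} for any fixed i ∈ [n]. Here C(477−1, 8−1) = C(476, 7) = 1050921487860200.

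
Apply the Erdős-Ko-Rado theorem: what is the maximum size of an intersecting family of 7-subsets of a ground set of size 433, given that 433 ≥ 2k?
max |F| = C(432, 6) = 8718181624152

Erdős-Ko-Rado (1961): when n ≥ 2k, max |F| = C(n−1, k−1). The bound is attained by the star {A : i ∈ A} for any fixed i ∈ [n]. Here C(433−1, 7−1) = C(432, 6) = 8718181624152.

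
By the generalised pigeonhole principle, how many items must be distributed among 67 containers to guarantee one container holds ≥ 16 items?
n = (16 − 1)·67 + 1 = 1006

By the generalised pigeonhole principle, to guarantee some box contains ≥ r objects we need more than (r − 1) · k objects total. Threshold: n = (r − 1) · k + 1. With r = 16 and k = 67: n = 15 · 67 + 1 = 1005 + 1 = 1006. For n = 1005 = 15 · 67, we can put exactly 15 objects in every box, avoiding 16 in any single one — so 1006 is tight.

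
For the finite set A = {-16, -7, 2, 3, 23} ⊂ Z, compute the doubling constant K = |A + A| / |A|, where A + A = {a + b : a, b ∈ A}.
K = |A + A| / |A| = 14/5

Enumerate A + A = {a + b : a, b ∈ A}. With |A| = 5, there are |A|^2 = 25 ordered sum pairs; collecting distinct values, A + A = {-32, -23, -14, -13, -5, -4, 4, 5, 6, 7, 16, 25, 26, 46}, so |A + A| = 14. Thus K = 14/5. For comparison, the minimum possible |A + A| over all 5-element sets is 2·5 − 1 = 9 (so min K = 9/5), attained only by arithmetic progressions.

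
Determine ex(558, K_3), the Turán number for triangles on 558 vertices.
ex(558, K_3) = ⌊558^2/4⌋ = 77841

Mantel (1907): a triangle-free graph on n vertices has at most ⌊n^2/4⌋ edges, with equality for the complete bipartite graph K_{⌊n/2⌋, ⌈n/2⌉}. For n = 558: ⌊558^2/4⌋ = ⌊311364/4⌋ = 77841. The extremal graph is K_{279, 279}, which has 279·279 = 77841 edges.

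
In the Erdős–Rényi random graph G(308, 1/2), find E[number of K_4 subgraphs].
E[# K_4] = C(308, 4) · (1/2)^C(4, 2) = 367704645 / 2^6 = 5745385.078125

For each 4-subset S of vertices (there are C(308, 4) = 367704645 such S), let X_S = 1 if S induces a K_4 (all C(4, 2) = 6 edges present). Then P(X_S = 1) = (1/2)^6 = 1/64. By linearity of expectation, E[# K_4] = C(308, 4) · (1/2)^6 = 367704645 / 64 = 5745385.078125.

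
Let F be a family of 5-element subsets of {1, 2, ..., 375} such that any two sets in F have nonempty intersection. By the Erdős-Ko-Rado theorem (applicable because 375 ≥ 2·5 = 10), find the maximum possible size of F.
max |F| = C(374, 4) = 802206251

The Erdős-Ko-Rado theorem states: for n ≥ 2k, an intersecting family of k-subsets of an n-element set has size at most C(n − 1, k − 1), with equality for 'star' families {A ⊆ [n] : |A| = k, i ∈ A} (fix an element i). For n = 375, k = 5: C(374, 4) = 802206251.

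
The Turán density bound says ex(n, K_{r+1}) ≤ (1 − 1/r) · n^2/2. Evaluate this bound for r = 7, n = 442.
Turán density bound = (6/7) · 442^2/2 = 586092/7 ≈ 83727.4286

Turán's theorem: ex(n, K_{r+1}) is achieved by the complete r-partite Turán graph T(n, r) with parts as balanced as possible, and is at most (1 − 1/r) · n^2/2. For r = 7, n = 442: the density bound is (6/7) · 195364/2 = 586092/7 ≈ 83727.4286. The integer-valued extremum is e(T(442, 7)) = 83727, which is strictly less than the density bound 586092/7 since 7 ∤ 442 (the parts of T(442, 7) cannot all be equal).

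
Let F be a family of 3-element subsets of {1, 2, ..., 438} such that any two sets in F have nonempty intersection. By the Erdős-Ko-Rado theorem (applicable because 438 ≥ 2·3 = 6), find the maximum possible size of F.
max |F| = C(437, 2) = 95266

Erdős-Ko-Rado (1961): when n ≥ 2k, max |F| = C(n−1, k−1). The bound is attained by the star {A : i ∈ A} for any fixed i ∈ [n]. Here C(438−1, 3−1) = C(437, 2) = 95266.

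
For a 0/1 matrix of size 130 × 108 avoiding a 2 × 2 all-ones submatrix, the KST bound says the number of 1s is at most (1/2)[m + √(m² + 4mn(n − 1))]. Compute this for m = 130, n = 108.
z(130, 108; 2, 2) ≤ (1/2)[130 + √(130² + 4·130·108·107)] = (1/2)[130 + √6026020] = 1292.3977

Kővári–Sós–Turán: let r_1, ..., r_130 be the row sums and z = Σ r_i the total number of 1s. Each pair of columns can share at most one row with both entries 1 (else a 2×2 all-ones block appears), so Σ_i C(r_i, 2) ≤ C(108, 2) = 5778. By convexity Σ_i C(r_i, 2) ≥ 130·C(z/130, 2) = z(z − 130)/(2·130), giving z² − 130z − 130·108·107 ≤ 0 and hence z ≤ (1/2)[130 + √(16900 + 4·1502280)] = (1/2)[130 + √6026020] ≈ (1/2)(130 + 2454.7953) = 1292.3977.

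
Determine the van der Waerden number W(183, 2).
W(183, 2) = 183 + 1 = 184

A 2-term AP is any pair of integers, so a monochromatic 2-AP exists iff some colour is used at least twice. With 183 colours, the colouring i ↦ i on {1, ..., 183} uses each colour once, avoiding any monochromatic pair, so W(183, 2) > 183. For {1, ..., 184}, pigeonhole forces two integers of the same colour, which form a monochromatic 2-AP. Hence W(183, 2) = 184.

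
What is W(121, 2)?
W(121, 2) = 121 + 1 = 122

A 2-term AP is any pair of integers, so a monochromatic 2-AP exists iff some colour is used at least twice. With 121 colours, the colouring i ↦ i on {1, ..., 121} uses each colour once, avoiding any monochromatic pair, so W(121, 2) > 121. For {1, ..., 122}, pigeonhole forces two integers of the same colour, which form a monochromatic 2-AP. Hence W(121, 2) = 122.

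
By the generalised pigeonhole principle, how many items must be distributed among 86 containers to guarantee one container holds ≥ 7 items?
n = (7 − 1)·86 + 1 = 517

By the generalised pigeonhole principle, to guarantee some box contains ≥ r objects we need more than (r − 1) · k objects total. Threshold: n = (r − 1) · k + 1. With r = 7 and k = 86: n = 6 · 86 + 1 = 516 + 1 = 517. For n = 516 = 6 · 86, we can put exactly 6 objects in every box, avoiding 7 in any single one — so 517 is tight.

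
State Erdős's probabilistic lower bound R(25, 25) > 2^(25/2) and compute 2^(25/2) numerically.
2^(25/2) = 5792.6188; so R(25, 25) > 5792.6188

Colour each edge of K_n uniformly at random with red/blue. The expected number of monochromatic K_25 is C(n, 25) · 2 · 2^(−C(25,2)). If C(n, 25) · 2^(1 − C(25,2)) < 1, then with positive probability no monochromatic K_25 exists, so R(25, 25) > n. The standard estimate C(n, 25) ≤ n^25/25! shows this inequality holds whenever n ≤ 2^(25/2) (since 25! · 2^(C(25,2) − 1) > 2^(25^2/2) ≥ n^25). Hence R(25, 25) > 2^(25/2) = 5792.6188.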